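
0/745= 0  =  0.00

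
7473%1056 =81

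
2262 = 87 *26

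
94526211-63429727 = 31096484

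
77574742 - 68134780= 9439962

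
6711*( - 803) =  - 5388933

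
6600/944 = 6 + 117/118 = 6.99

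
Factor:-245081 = -19^1*12899^1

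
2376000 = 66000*36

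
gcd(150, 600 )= 150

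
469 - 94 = 375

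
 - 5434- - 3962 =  - 1472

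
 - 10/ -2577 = 10/2577 = 0.00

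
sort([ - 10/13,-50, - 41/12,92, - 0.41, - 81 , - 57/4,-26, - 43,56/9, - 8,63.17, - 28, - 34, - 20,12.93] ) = [-81, - 50, - 43, - 34, - 28, -26 , - 20, - 57/4  , -8, - 41/12, - 10/13, - 0.41, 56/9, 12.93, 63.17, 92]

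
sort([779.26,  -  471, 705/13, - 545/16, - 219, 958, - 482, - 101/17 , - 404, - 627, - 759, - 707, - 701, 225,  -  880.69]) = [ - 880.69, - 759,- 707, - 701, - 627, - 482, - 471 ,  -  404,  -  219,- 545/16, - 101/17,705/13, 225,  779.26,958] 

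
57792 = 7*8256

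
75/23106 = 25/7702 = 0.00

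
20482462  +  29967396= 50449858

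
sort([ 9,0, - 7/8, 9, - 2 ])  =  [  -  2 , - 7/8,  0,9,9 ]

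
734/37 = 19 + 31/37 = 19.84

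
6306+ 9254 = 15560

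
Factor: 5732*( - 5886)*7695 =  - 2^3*3^7*5^1*19^1*109^1*1433^1 = -  259618157640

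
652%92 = 8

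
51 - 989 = - 938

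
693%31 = 11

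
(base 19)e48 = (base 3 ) 21001022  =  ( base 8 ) 12022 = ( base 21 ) BDE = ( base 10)5138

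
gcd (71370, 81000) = 90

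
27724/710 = 39 + 17/355 = 39.05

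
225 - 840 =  -615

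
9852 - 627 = 9225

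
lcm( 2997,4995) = 14985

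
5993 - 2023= 3970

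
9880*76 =750880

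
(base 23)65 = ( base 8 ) 217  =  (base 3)12022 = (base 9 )168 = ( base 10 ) 143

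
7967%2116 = 1619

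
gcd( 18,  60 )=6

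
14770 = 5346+9424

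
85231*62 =5284322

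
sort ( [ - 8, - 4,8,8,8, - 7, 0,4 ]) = [ - 8, - 7,  -  4,0,4 , 8,8,8]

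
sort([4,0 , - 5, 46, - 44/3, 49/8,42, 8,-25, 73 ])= [ -25, - 44/3, - 5,0,4, 49/8, 8, 42,46, 73 ]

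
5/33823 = 5/33823 = 0.00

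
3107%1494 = 119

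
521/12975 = 521/12975 = 0.04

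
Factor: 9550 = 2^1*5^2*191^1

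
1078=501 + 577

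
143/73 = 143/73 = 1.96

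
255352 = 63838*4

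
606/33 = 202/11 = 18.36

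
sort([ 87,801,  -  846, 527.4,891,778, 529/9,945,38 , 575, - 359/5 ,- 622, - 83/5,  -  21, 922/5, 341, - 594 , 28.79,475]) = [ - 846, - 622, - 594,- 359/5 , - 21, - 83/5,28.79, 38,529/9,87, 922/5,341,475,527.4,  575, 778,801 , 891 , 945] 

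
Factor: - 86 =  - 2^1*43^1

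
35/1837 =35/1837 = 0.02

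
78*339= 26442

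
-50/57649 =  - 50/57649 = -0.00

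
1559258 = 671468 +887790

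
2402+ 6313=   8715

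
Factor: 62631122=2^1*487^1*64303^1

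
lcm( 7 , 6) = 42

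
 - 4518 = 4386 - 8904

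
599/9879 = 599/9879 = 0.06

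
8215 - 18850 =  - 10635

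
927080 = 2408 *385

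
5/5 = 1 = 1.00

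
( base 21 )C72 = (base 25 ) 8HG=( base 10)5441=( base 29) 6di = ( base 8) 12501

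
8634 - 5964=2670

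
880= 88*10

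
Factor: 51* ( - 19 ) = - 3^1*17^1*19^1 = - 969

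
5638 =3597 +2041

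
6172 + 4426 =10598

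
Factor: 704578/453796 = 2^( - 1)*19^(-1)*59^1 = 59/38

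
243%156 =87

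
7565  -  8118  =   - 553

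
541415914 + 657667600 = 1199083514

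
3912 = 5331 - 1419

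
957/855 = 1 + 34/285 = 1.12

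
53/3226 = 53/3226 = 0.02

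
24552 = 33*744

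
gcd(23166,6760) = 26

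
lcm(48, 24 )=48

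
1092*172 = 187824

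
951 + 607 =1558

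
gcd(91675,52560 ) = 5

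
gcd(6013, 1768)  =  1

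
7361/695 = 7361/695 = 10.59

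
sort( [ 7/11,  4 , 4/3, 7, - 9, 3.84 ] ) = [ - 9 , 7/11, 4/3 , 3.84,4,7 ] 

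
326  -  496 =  - 170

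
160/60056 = 20/7507=0.00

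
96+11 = 107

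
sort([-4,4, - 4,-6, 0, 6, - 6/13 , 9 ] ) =[ - 6,  -  4,-4, - 6/13,0,4,6,9 ] 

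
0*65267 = 0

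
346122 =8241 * 42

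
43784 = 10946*4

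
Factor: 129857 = 7^1*13^1*1427^1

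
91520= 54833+36687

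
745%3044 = 745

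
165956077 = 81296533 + 84659544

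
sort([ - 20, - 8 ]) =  [-20, - 8 ] 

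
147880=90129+57751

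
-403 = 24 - 427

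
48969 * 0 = 0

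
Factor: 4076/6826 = 2^1*1019^1*3413^(-1) = 2038/3413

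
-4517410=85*(-53146 )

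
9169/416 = 22 + 17/416 = 22.04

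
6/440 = 3/220 =0.01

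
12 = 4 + 8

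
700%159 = 64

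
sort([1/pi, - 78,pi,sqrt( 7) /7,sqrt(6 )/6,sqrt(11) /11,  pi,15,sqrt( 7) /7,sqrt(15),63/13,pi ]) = [ - 78,sqrt(11) /11, 1/pi,sqrt( 7 )/7,sqrt ( 7 )/7,sqrt( 6)/6,pi , pi,pi,sqrt(15 ),63/13,  15]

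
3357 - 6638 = -3281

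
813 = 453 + 360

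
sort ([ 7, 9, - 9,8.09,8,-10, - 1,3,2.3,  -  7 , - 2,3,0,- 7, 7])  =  [ - 10,-9 ,-7, - 7 , - 2, - 1 , 0,2.3, 3, 3,7,7,8,8.09, 9 ] 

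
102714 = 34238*3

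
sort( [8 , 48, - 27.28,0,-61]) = [  -  61,-27.28,0,8 , 48]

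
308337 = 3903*79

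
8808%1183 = 527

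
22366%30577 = 22366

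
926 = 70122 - 69196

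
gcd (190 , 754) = 2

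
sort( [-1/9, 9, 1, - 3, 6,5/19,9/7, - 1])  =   [-3 ,-1, - 1/9 , 5/19,1 , 9/7, 6 , 9]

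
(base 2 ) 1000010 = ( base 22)30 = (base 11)60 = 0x42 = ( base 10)66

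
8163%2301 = 1260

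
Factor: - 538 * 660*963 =-2^3*3^3*5^1*11^1*107^1*269^1 = - 341942040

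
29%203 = 29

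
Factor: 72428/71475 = 76/75 = 2^2*3^( - 1 )*5^( - 2)*19^1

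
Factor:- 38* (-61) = 2^1*19^1 * 61^1 = 2318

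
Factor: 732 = 2^2 * 3^1*61^1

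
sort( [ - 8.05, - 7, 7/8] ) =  [  -  8.05,-7, 7/8] 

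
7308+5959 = 13267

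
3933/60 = 1311/20 = 65.55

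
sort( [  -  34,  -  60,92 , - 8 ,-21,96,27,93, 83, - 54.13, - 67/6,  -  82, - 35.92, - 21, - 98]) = [ - 98, - 82, - 60, - 54.13,  -  35.92, - 34,-21,  -  21, - 67/6, - 8,27,83,92,93,96 ]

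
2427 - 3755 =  - 1328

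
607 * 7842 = 4760094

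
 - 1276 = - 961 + - 315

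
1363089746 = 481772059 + 881317687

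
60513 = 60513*1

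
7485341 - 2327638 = 5157703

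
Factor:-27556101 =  - 3^2* 569^1*5381^1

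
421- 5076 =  - 4655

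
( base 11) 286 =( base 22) F6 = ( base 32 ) AG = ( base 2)101010000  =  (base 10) 336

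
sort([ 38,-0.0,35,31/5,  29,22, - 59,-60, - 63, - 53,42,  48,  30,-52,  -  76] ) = [-76,  -  63,-60, - 59, - 53, -52, - 0.0,31/5,22,  29, 30,35, 38, 42,48]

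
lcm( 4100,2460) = 12300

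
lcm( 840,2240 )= 6720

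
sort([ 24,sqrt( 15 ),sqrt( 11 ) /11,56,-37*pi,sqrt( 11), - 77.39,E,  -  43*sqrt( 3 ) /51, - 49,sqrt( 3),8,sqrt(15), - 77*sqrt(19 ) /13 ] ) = [ - 37*pi,-77.39,-49,-77 *sqrt( 19)/13,-43*sqrt( 3 )/51,sqrt( 11 )/11,sqrt( 3),E,sqrt( 11),sqrt( 15 ),sqrt(15),8,24,56 ] 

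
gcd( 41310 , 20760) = 30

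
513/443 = 513/443= 1.16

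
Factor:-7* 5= -35 = - 5^1*7^1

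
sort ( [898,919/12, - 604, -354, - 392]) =[-604,-392, - 354,919/12, 898 ] 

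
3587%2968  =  619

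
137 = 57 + 80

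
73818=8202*9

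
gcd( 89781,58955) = 1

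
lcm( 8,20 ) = 40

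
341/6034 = 341/6034 = 0.06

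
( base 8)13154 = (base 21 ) D07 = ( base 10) 5740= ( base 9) 7777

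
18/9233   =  18/9233 =0.00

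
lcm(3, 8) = 24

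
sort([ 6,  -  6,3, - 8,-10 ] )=[-10,-8, -6,3, 6]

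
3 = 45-42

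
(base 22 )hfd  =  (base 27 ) bkc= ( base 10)8571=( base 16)217b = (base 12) 4B63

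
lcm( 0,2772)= 0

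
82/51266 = 41/25633 = 0.00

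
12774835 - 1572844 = 11201991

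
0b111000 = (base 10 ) 56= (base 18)32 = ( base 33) 1n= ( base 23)2a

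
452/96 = 113/24 = 4.71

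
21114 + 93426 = 114540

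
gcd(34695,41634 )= 6939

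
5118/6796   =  2559/3398=0.75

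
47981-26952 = 21029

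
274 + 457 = 731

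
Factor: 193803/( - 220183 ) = - 3^1 * 421^(- 1 )* 523^ ( - 1 )*64601^1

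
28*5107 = 142996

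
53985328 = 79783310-25797982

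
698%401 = 297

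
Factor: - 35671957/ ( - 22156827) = 3^( - 1) * 7^( - 1 )*11^( - 1) * 1709^1*20873^1*95917^( - 1)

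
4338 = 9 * 482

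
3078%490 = 138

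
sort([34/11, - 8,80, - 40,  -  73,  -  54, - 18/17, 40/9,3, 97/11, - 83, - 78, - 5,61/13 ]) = [ - 83, - 78, - 73, -54,  -  40,  -  8, - 5,-18/17, 3, 34/11,40/9, 61/13, 97/11, 80 ]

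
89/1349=89/1349= 0.07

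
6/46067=6/46067= 0.00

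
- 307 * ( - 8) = 2456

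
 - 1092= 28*(- 39 ) 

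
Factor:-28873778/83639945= - 2^1*5^( - 1)*43^(-1)*389023^(-1)*14436889^1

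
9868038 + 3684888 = 13552926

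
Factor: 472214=2^1 *236107^1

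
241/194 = 241/194 = 1.24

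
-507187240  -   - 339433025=-167754215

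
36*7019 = 252684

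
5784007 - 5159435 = 624572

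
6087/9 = 676 + 1/3 = 676.33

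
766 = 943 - 177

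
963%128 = 67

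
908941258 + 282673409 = 1191614667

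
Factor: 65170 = 2^1*5^1*7^3*19^1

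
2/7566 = 1/3783 = 0.00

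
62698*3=188094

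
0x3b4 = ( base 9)1263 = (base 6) 4220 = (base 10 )948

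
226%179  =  47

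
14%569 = 14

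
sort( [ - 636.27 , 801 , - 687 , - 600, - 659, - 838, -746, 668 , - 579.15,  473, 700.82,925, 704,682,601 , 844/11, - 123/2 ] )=[ -838,-746, - 687, - 659,- 636.27, - 600, - 579.15,  -  123/2, 844/11, 473,601,668 , 682,700.82, 704, 801, 925 ] 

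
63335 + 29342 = 92677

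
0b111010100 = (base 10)468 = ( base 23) k8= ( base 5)3333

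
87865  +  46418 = 134283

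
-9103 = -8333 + -770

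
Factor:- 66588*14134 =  - 2^3*3^1*31^1*37^1  *  179^1*191^1= - 941154792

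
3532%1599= 334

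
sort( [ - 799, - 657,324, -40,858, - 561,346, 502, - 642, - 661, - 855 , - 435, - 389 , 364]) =[  -  855, - 799 , - 661, - 657, - 642,-561, - 435, - 389 ,  -  40 , 324,346,364,502,858]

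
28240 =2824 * 10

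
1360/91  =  14 + 86/91 = 14.95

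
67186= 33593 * 2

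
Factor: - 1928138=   -  2^1*31^1*137^1*227^1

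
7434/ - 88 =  - 3717/44 = - 84.48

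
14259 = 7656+6603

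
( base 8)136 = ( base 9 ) 114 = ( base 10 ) 94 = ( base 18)54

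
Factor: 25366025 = 5^2*1014641^1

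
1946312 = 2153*904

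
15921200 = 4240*3755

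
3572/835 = 3572/835 = 4.28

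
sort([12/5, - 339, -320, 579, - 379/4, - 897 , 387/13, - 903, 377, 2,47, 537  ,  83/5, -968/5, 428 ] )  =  [-903, - 897, - 339,  -  320,  -  968/5,  -  379/4,  2,12/5,83/5,  387/13, 47, 377, 428,537,  579 ]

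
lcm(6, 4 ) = 12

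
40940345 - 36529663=4410682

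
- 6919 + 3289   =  - 3630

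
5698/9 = 5698/9 = 633.11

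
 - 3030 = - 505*6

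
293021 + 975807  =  1268828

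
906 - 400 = 506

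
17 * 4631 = 78727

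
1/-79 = -1+78/79 = - 0.01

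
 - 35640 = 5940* ( - 6)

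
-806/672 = -403/336  =  -1.20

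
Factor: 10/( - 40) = -2^(-2 )  =  -1/4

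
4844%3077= 1767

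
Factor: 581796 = 2^2 * 3^3*5387^1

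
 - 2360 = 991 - 3351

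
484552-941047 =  - 456495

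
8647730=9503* 910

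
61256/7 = 8750 + 6/7 = 8750.86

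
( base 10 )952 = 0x3B8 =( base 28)160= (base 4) 32320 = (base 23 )1i9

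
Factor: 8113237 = 11^1*737567^1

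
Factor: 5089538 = 2^1*2544769^1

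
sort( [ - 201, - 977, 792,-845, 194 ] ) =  [ - 977, - 845,-201,194,792 ] 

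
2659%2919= 2659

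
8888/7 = 1269 + 5/7 = 1269.71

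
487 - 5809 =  - 5322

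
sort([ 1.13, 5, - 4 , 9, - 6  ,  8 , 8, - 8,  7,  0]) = [ - 8 , - 6, - 4, 0 , 1.13, 5 , 7, 8,8, 9]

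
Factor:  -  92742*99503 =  - 9228107226 = -2^1*3^1 * 13^1*19^1 * 29^1*41^1 * 5237^1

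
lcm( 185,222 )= 1110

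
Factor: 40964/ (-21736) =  - 49/26 = - 2^ ( - 1)*7^2*13^( - 1)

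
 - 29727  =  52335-82062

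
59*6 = 354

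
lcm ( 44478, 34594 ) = 311346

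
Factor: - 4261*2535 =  - 3^1 * 5^1 * 13^2 * 4261^1 = - 10801635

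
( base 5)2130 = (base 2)100100010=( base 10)290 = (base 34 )8I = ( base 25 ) bf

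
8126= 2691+5435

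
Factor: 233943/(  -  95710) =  - 2^(-1 )*3^1* 5^( - 1)*17^( -1 )*29^1*563^( - 1)  *2689^1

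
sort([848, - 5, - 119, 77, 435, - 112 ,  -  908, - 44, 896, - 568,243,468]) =[ - 908, - 568, - 119, - 112, - 44 , - 5,77 , 243,435, 468, 848, 896] 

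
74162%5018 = 3910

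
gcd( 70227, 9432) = 9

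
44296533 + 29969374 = 74265907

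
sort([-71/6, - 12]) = [ -12, - 71/6]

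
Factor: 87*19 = 3^1*19^1 * 29^1 = 1653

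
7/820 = 7/820 = 0.01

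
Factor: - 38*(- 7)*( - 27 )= - 7182 = - 2^1*3^3*7^1*19^1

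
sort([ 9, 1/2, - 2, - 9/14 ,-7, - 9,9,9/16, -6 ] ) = [ - 9, - 7, - 6,- 2, - 9/14 , 1/2,  9/16,  9,9]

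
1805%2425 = 1805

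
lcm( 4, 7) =28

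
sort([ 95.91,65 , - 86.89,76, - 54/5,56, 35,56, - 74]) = [ - 86.89,-74,-54/5,35,56, 56, 65, 76,95.91]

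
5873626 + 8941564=14815190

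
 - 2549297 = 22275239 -24824536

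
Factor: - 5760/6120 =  - 16/17 = - 2^4*17^( - 1 )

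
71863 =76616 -4753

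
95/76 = 1 + 1/4= 1.25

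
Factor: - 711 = -3^2*79^1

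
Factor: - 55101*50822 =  - 2^1*3^1 * 18367^1*25411^1 = - 2800343022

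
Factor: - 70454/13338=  - 3^( - 3)*13^( - 1)* 19^( - 1)*35227^1 =- 35227/6669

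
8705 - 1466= 7239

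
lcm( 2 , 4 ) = 4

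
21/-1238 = -1 + 1217/1238 =-0.02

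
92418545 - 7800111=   84618434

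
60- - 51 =111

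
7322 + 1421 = 8743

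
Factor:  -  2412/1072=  - 9/4  =  - 2^(- 2)*3^2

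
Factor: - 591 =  - 3^1*197^1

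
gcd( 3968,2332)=4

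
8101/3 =2700 + 1/3 = 2700.33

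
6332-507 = 5825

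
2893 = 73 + 2820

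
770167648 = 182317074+587850574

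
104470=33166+71304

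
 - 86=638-724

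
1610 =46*35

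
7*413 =2891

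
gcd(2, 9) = 1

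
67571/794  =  67571/794  =  85.10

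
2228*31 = 69068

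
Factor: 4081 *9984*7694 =2^9*3^1*7^1 * 11^1*13^1*53^1*3847^1 = 313489752576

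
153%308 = 153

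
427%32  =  11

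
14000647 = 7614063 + 6386584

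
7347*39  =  286533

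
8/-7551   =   - 1+7543/7551 = -0.00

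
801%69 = 42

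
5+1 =6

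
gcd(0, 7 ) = 7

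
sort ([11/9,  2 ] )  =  [11/9,  2]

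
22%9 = 4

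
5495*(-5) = - 27475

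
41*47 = 1927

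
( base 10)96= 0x60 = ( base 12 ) 80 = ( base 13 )75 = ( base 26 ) 3i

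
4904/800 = 613/100 = 6.13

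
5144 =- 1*( - 5144)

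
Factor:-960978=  - 2^1*3^1*160163^1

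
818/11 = 74+4/11 = 74.36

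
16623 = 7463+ 9160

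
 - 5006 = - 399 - 4607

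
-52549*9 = -472941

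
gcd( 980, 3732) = 4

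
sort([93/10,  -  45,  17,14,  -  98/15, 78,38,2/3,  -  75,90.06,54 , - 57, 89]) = [ -75, - 57, - 45,  -  98/15,2/3 , 93/10, 14, 17, 38,54,78,89,90.06 ]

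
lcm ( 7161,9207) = 64449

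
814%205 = 199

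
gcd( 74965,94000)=235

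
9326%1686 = 896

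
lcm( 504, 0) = 0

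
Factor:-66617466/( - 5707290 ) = 11102911/951215=5^(-1 )*29^1*97^1*3947^1*190243^( - 1)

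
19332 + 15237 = 34569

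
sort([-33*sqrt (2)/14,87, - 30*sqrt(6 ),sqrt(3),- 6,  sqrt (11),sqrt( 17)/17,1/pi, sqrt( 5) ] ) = [ -30*sqrt( 6),- 6,-33 * sqrt( 2 )/14, sqrt( 17 )/17,1/pi,sqrt(3),  sqrt(  5 ), sqrt ( 11),87 ]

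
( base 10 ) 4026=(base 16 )FBA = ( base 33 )3n0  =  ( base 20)A16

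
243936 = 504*484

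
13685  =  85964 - 72279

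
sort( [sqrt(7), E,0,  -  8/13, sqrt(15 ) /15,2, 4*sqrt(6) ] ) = [-8/13, 0,sqrt( 15)/15, 2, sqrt (7) , E, 4*sqrt ( 6) ]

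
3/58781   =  3/58781  =  0.00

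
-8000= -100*80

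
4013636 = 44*91219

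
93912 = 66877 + 27035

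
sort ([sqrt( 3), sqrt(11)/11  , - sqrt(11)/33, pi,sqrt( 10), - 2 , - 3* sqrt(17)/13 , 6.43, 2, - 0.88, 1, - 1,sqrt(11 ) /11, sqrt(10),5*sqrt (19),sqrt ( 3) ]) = [  -  2, - 1,- 3*sqrt (17)/13,  -  0.88,-sqrt( 11)/33,sqrt(11)/11,sqrt( 11)/11,1,  sqrt( 3 ),sqrt( 3),2,  pi, sqrt( 10),sqrt( 10),6.43, 5*sqrt (19) ]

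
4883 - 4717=166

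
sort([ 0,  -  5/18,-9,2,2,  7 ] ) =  [ - 9, - 5/18 , 0 , 2, 2, 7 ] 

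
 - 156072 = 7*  ( - 22296 )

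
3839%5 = 4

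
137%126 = 11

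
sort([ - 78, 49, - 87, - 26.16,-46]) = [ - 87, - 78,  -  46,-26.16,49]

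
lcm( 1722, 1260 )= 51660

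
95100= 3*31700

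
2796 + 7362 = 10158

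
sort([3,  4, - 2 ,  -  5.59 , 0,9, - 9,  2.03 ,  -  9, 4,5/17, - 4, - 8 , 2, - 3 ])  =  [ - 9 , - 9 , - 8,-5.59, - 4 , - 3, - 2,0,5/17,2,  2.03, 3,  4 , 4, 9]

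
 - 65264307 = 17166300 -82430607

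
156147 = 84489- - 71658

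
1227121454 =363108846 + 864012608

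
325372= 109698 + 215674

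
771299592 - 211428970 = 559870622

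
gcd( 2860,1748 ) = 4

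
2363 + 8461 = 10824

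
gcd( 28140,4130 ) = 70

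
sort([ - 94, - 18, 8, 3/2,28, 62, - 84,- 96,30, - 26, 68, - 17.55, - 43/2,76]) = [ - 96,  -  94, - 84,-26, - 43/2, - 18, - 17.55,3/2,8,28,  30 , 62,68, 76]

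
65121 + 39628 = 104749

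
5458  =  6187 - 729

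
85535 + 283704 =369239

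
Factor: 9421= 9421^1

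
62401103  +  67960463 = 130361566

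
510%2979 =510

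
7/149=7/149=0.05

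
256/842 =128/421 = 0.30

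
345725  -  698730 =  - 353005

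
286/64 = 143/32 = 4.47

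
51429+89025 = 140454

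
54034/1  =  54034 = 54034.00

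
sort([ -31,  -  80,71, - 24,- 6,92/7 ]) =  [ - 80 ,- 31,  -  24, - 6,92/7,71] 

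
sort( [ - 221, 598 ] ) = [  -  221  ,  598 ] 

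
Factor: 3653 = 13^1*281^1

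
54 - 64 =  - 10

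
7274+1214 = 8488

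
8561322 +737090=9298412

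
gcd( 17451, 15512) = 1939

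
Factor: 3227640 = 2^3*3^1 *5^1 *13^1 *2069^1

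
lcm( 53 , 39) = 2067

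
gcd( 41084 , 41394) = 2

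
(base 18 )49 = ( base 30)2L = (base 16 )51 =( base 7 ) 144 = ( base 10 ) 81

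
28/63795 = 28/63795 = 0.00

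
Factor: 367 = 367^1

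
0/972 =0  =  0.00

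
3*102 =306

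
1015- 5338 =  - 4323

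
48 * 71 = 3408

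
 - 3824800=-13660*280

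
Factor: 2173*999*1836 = 3985638372 = 2^2*3^6 * 17^1*37^1*41^1 * 53^1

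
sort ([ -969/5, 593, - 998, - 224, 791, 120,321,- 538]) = [ -998, - 538, - 224,-969/5, 120, 321,593, 791]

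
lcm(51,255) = 255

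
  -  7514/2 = -3757= -  3757.00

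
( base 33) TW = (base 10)989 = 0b1111011101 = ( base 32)UT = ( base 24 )1h5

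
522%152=66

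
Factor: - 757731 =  - 3^1 * 13^1*19429^1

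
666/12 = 55 + 1/2 = 55.50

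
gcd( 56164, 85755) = 1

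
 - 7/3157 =-1/451 = - 0.00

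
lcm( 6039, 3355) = 30195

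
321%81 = 78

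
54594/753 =18198/251=72.50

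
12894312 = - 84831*( - 152 )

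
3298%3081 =217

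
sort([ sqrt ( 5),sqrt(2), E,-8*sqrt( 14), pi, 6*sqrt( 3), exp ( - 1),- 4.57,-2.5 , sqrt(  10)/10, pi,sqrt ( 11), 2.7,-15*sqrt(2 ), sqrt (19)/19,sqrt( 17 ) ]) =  [ -8*sqrt( 14 ),  -  15*sqrt(2), - 4.57,-2.5, sqrt( 19)/19,sqrt( 10)/10, exp( - 1), sqrt (2),sqrt( 5), 2.7,E,pi, pi, sqrt( 11), sqrt( 17),6 * sqrt(3 ) ] 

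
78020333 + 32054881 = 110075214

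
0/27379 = 0 = 0.00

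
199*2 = 398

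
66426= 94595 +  - 28169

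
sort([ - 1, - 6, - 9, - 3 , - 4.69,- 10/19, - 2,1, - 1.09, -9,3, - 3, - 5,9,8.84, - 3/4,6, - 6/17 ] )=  [ - 9, - 9,  -  6, - 5 , - 4.69, - 3, - 3, - 2, - 1.09, - 1,  -  3/4, - 10/19,-6/17,1,3,6,  8.84, 9 ] 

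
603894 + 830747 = 1434641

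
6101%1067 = 766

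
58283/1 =58283  =  58283.00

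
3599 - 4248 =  - 649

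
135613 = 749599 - 613986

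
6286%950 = 586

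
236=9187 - 8951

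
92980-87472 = 5508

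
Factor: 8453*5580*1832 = 86411299680 = 2^5*3^2*5^1*31^1*79^1*107^1*229^1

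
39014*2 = 78028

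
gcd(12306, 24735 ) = 3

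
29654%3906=2312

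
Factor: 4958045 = 5^1*883^1*1123^1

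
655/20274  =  655/20274   =  0.03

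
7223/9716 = 7223/9716 = 0.74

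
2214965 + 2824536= 5039501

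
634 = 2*317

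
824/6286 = 412/3143 = 0.13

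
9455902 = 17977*526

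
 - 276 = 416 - 692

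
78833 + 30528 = 109361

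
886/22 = 40 + 3/11 = 40.27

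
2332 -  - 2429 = 4761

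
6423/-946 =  - 7 + 199/946 = -6.79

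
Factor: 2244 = 2^2*3^1* 11^1*17^1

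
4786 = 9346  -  4560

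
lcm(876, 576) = 42048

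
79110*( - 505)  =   -39950550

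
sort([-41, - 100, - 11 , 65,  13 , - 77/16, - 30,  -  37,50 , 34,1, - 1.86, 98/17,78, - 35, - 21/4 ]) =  [ - 100,-41,  -  37,-35, - 30, -11, - 21/4, - 77/16, - 1.86, 1 , 98/17, 13,34,50, 65, 78]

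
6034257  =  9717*621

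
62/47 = 1+ 15/47= 1.32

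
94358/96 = 982 + 43/48 = 982.90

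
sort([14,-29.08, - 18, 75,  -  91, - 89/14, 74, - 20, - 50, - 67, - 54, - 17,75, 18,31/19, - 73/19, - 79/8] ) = [ - 91, - 67, - 54, - 50, - 29.08, - 20 ,  -  18, -17, - 79/8, - 89/14,- 73/19,31/19, 14 , 18,74,75,75] 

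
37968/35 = 1084 + 4/5 = 1084.80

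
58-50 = 8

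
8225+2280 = 10505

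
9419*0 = 0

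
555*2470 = 1370850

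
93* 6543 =608499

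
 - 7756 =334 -8090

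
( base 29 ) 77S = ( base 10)6118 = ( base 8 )13746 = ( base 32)5v6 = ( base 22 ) CE2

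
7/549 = 7/549 = 0.01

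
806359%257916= 32611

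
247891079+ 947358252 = 1195249331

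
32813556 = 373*87972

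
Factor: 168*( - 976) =-163968=- 2^7*3^1*7^1*61^1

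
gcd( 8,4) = 4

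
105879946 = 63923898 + 41956048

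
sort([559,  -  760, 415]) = [-760, 415, 559]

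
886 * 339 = 300354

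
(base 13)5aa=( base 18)30D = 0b1111011001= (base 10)985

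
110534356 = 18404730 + 92129626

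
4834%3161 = 1673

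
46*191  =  8786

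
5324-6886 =-1562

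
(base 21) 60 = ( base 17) 77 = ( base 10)126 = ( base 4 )1332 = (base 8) 176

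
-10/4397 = -10/4397 = - 0.00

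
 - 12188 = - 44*277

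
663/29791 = 663/29791 = 0.02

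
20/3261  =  20/3261 = 0.01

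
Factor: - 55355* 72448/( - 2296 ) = 501294880/287 = 2^5*5^1*7^( - 1)*41^( - 1 )*283^1*11071^1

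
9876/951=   10 + 122/317 = 10.38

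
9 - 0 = 9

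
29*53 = 1537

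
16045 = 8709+7336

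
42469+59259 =101728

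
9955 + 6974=16929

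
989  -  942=47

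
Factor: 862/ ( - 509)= - 2^1*431^1*509^(-1)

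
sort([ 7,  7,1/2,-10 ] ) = [ - 10,1/2, 7  ,  7 ] 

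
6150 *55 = 338250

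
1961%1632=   329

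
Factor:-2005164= - 2^2*3^2*7^1*73^1*109^1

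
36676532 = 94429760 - 57753228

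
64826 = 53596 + 11230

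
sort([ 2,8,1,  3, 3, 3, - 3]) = [ - 3, 1, 2, 3, 3,3,8 ] 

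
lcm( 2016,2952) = 82656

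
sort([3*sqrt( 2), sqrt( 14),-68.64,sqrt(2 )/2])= [ - 68.64,sqrt ( 2 ) /2, sqrt ( 14) , 3*sqrt(2 )]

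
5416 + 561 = 5977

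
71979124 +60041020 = 132020144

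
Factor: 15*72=1080= 2^3*3^3*5^1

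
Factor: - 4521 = - 3^1*11^1*137^1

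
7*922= 6454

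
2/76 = 1/38=0.03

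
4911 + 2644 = 7555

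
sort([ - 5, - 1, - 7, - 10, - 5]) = [-10 , - 7, - 5, - 5 , - 1]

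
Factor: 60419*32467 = 1961623673 = 31^1*1949^1*32467^1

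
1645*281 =462245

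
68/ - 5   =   - 68/5=- 13.60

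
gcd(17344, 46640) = 16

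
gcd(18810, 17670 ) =570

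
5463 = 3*1821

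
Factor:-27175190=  - 2^1 * 5^1*7^1*23^1*16879^1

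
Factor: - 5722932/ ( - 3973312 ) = 2^(-4)*3^1*7^( - 3 ) *181^( - 1 ) * 476911^1 = 1430733/993328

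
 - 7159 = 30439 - 37598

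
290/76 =145/38 =3.82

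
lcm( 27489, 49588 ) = 2528988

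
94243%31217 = 592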